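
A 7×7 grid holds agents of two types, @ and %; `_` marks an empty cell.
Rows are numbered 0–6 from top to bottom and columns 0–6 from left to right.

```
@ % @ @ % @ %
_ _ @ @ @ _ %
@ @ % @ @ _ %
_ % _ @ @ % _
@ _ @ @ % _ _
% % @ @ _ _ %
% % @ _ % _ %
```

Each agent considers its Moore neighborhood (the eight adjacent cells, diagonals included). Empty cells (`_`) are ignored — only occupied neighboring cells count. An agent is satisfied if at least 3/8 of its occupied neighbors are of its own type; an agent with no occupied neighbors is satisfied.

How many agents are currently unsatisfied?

Row 0: (0,0)@ 0/1 not · (0,1)% 0/3 not · (0,2)@ 3/4 satisfied · (0,3)@ 4/5 satisfied · (0,4)% 0/4 not · (0,5)@ 1/4 not · (0,6)% 1/2 satisfied
Row 1: (1,2)@ 5/7 satisfied · (1,3)@ 6/8 satisfied · (1,4)@ 5/6 satisfied · (1,6)% 2/3 satisfied
Row 2: (2,0)@ 1/2 satisfied · (2,1)@ 2/4 satisfied · (2,2)% 1/6 not · (2,3)@ 6/7 satisfied · (2,4)@ 5/6 satisfied · (2,6)% 2/2 satisfied
Row 3: (3,1)% 1/5 not · (3,3)@ 5/7 satisfied · (3,4)@ 4/6 satisfied · (3,5)% 2/4 satisfied
Row 4: (4,0)@ 0/3 not · (4,2)@ 4/6 satisfied · (4,3)@ 5/6 satisfied · (4,4)% 1/5 not
Row 5: (5,0)% 3/4 satisfied · (5,1)% 3/7 satisfied · (5,2)@ 4/6 satisfied · (5,3)@ 4/6 satisfied · (5,6)% 1/1 satisfied
Row 6: (6,0)% 3/3 satisfied · (6,1)% 3/5 satisfied · (6,2)@ 2/4 satisfied · (6,4)% 0/1 not · (6,6)% 1/1 satisfied
Unsatisfied: (0,0), (0,1), (0,4), (0,5), (2,2), (3,1), (4,0), (4,4), (6,4) — 9 in total.

9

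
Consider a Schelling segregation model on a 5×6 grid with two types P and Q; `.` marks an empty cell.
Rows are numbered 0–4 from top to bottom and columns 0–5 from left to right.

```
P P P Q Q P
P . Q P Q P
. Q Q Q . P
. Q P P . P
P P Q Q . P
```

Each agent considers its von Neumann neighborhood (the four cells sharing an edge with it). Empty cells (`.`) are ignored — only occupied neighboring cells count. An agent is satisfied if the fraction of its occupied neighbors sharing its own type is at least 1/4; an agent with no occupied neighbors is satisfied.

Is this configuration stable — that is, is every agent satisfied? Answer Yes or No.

No

(0,0)P 2/2 ok
(0,1)P 2/2 ok
(0,2)P 1/3 ok
(0,3)Q 1/3 ok
(0,4)Q 2/3 ok
(0,5)P 1/2 ok
(1,0)P 1/1 ok
(1,2)Q 1/3 ok
(1,3)P 0/4 unhappy
(1,4)Q 1/3 ok
(1,5)P 2/3 ok
(2,1)Q 2/2 ok
(2,2)Q 3/4 ok
(2,3)Q 1/3 ok
(2,5)P 2/2 ok
(3,1)Q 1/3 ok
(3,2)P 1/4 ok
(3,3)P 1/3 ok
(3,5)P 2/2 ok
(4,0)P 1/1 ok
(4,1)P 1/3 ok
(4,2)Q 1/3 ok
(4,3)Q 1/2 ok
(4,5)P 1/1 ok
For instance (1,3) has only 0/4 same-type neighbors, below 1/4.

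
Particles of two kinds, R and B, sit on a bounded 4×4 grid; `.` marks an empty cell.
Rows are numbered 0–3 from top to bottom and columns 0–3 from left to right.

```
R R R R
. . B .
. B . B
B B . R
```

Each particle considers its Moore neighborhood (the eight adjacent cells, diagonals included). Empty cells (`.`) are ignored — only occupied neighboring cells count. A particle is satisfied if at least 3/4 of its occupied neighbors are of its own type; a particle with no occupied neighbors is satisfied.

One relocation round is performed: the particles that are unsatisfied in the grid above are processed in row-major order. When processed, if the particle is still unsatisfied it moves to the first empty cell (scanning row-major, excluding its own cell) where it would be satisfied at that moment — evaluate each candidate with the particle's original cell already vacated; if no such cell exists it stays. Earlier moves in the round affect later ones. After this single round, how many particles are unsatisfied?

Initially unsatisfied (in order): (0,1), (0,2), (0,3), (1,2), (2,3), (3,3).
  (0,1): no empty cell satisfies it; stays.
  (0,2): no empty cell satisfies it; stays.
  (0,3): no empty cell satisfies it; stays.
  (1,2) → (2,0).
  (2,3): no empty cell satisfies it; stays.
  (3,3): no empty cell satisfies it; stays.
Resulting grid:
R R R R
. . . .
B B . B
B B . R
Unsatisfied now: (2,3), (3,3).

2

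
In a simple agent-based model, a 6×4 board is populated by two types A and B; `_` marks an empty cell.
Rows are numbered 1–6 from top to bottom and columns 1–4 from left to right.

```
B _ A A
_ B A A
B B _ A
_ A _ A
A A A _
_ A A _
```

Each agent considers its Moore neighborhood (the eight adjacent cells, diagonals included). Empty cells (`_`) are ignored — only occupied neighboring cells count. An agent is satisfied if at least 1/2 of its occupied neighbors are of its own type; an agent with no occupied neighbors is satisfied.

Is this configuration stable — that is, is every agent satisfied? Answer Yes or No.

Yes

Row 1: (1,1)B 1/1 ✓ · (1,3)A 3/4 ✓ · (1,4)A 3/3 ✓
Row 2: (2,2)B 3/5 ✓ · (2,3)A 4/6 ✓ · (2,4)A 4/4 ✓
Row 3: (3,1)B 2/3 ✓ · (3,2)B 2/4 ✓ · (3,4)A 3/3 ✓
Row 4: (4,2)A 3/5 ✓ · (4,4)A 2/2 ✓
Row 5: (5,1)A 3/3 ✓ · (5,2)A 5/5 ✓ · (5,3)A 5/5 ✓
Row 6: (6,2)A 4/4 ✓ · (6,3)A 3/3 ✓
All meet the threshold, so the configuration is stable.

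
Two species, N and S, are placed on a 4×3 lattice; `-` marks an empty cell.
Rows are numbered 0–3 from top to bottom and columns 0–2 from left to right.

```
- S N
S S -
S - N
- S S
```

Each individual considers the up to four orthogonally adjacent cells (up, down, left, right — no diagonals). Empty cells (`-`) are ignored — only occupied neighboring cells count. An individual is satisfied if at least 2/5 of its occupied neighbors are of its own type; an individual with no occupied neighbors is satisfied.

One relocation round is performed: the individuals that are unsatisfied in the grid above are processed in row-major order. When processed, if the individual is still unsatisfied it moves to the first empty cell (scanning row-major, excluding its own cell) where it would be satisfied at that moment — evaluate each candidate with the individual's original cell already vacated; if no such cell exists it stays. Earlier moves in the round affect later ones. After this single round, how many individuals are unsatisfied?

0

Initially unsatisfied (in order): (0,2), (2,2).
  (0,2) → (1,2).
  (2,2): now satisfied by earlier moves; stays.
Resulting grid:
- S -
S S N
S - N
- S S
All satisfied now.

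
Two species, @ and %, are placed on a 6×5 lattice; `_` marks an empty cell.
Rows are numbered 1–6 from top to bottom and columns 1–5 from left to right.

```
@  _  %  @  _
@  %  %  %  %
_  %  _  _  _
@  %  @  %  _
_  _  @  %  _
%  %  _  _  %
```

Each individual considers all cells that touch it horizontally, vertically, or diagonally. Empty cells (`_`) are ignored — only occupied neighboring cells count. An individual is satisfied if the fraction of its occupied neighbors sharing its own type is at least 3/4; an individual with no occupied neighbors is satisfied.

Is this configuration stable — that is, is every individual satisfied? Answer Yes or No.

(1,1)@ 1/2 ✗
(1,3)% 3/4 ✓
(1,4)@ 0/4 ✗
(2,1)@ 1/3 ✗
(2,2)% 3/5 ✗
(2,3)% 4/5 ✓
(2,4)% 3/4 ✓
(2,5)% 1/2 ✗
(3,2)% 3/6 ✗
(4,1)@ 0/2 ✗
(4,2)% 1/4 ✗
(4,3)@ 1/5 ✗
(4,4)% 1/3 ✗
(5,3)@ 1/5 ✗
(5,4)% 2/4 ✗
(6,1)% 1/1 ✓
(6,2)% 1/2 ✗
(6,5)% 1/1 ✓
For instance (1,1) has only 1/2 same-type neighbors, below 3/4.

No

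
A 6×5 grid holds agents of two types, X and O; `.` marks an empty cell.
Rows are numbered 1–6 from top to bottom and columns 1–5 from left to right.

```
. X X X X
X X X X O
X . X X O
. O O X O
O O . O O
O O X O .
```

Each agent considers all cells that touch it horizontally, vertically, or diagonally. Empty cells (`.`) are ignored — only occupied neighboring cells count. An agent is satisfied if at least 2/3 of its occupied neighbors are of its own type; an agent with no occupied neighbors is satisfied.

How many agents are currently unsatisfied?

8

(1,2)X 4/4 satisfied
(1,3)X 5/5 satisfied
(1,4)X 4/5 satisfied
(1,5)X 2/3 satisfied
(2,1)X 3/3 satisfied
(2,2)X 6/6 satisfied
(2,3)X 7/7 satisfied
(2,4)X 6/8 satisfied
(2,5)O 1/5 not
(3,1)X 2/3 satisfied
(3,3)X 5/7 satisfied
(3,4)X 4/8 not
(3,5)O 2/5 not
(4,2)O 3/5 not
(4,3)O 3/6 not
(4,4)X 2/7 not
(4,5)O 3/5 not
(5,1)O 4/4 satisfied
(5,2)O 5/6 satisfied
(5,4)O 4/6 satisfied
(5,5)O 3/4 satisfied
(6,1)O 3/3 satisfied
(6,2)O 3/4 satisfied
(6,3)X 0/4 not
(6,4)O 2/3 satisfied
Unsatisfied: (2,5), (3,4), (3,5), (4,2), (4,3), (4,4), (4,5), (6,3) — 8 in total.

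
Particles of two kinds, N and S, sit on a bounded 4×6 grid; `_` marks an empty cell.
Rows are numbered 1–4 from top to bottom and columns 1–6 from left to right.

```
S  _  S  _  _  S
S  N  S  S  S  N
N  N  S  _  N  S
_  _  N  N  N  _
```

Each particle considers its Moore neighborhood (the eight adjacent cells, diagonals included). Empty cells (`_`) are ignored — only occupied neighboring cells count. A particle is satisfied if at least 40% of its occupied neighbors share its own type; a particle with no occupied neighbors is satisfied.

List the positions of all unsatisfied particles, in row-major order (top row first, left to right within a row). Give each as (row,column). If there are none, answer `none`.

Row 1: (1,1)S 1/2 ✓ · (1,3)S 2/3 ✓ · (1,6)S 1/2 ✓
Row 2: (2,1)S 1/4 ✗ · (2,2)N 2/7 ✗ · (2,3)S 3/5 ✓ · (2,4)S 4/5 ✓ · (2,5)S 3/5 ✓ · (2,6)N 1/4 ✗
Row 3: (3,1)N 2/3 ✓ · (3,2)N 3/6 ✓ · (3,3)S 2/6 ✗ · (3,5)N 3/6 ✓ · (3,6)S 1/4 ✗
Row 4: (4,3)N 2/3 ✓ · (4,4)N 3/4 ✓ · (4,5)N 2/3 ✓

(2,1), (2,2), (2,6), (3,3), (3,6)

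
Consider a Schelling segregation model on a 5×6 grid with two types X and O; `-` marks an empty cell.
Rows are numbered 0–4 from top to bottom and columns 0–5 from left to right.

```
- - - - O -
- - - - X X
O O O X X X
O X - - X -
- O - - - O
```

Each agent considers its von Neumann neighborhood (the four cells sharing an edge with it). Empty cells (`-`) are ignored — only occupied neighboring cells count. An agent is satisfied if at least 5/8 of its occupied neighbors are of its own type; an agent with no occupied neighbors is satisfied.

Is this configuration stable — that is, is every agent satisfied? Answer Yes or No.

(0,4)O 0/1 unhappy
(1,4)X 2/3 ok
(1,5)X 2/2 ok
(2,0)O 2/2 ok
(2,1)O 2/3 ok
(2,2)O 1/2 unhappy
(2,3)X 1/2 unhappy
(2,4)X 4/4 ok
(2,5)X 2/2 ok
(3,0)O 1/2 unhappy
(3,1)X 0/3 unhappy
(3,4)X 1/1 ok
(4,1)O 0/1 unhappy
(4,5)O 0/0 ok
For instance (0,4) has only 0/1 same-type neighbors, below 5/8.

No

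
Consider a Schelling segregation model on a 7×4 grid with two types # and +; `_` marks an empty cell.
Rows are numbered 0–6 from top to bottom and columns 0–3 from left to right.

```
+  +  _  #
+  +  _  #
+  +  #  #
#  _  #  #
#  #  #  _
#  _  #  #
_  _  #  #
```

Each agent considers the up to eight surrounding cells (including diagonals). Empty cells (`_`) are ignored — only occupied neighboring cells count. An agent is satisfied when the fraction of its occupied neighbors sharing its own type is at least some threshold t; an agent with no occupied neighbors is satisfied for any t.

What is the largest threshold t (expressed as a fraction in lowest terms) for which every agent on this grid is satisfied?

1/2

Row 0: (0,0)+ 3/3 · (0,1)+ 3/3 · (0,3)# 1/1
Row 1: (1,0)+ 5/5 · (1,1)+ 5/6 · (1,3)# 3/3
Row 2: (2,0)+ 3/4 · (2,1)+ 3/6 · (2,2)# 4/6 · (2,3)# 4/4
Row 3: (3,0)# 2/4 · (3,2)# 5/6 · (3,3)# 4/4
Row 4: (4,0)# 3/3 · (4,1)# 6/6 · (4,2)# 5/5
Row 5: (5,0)# 2/2 · (5,2)# 5/5 · (5,3)# 4/4
Row 6: (6,2)# 3/3 · (6,3)# 3/3
The smallest same-type fraction is 3/6 at (2,1), which reduces to 1/2. Any threshold above that leaves this agent unsatisfied.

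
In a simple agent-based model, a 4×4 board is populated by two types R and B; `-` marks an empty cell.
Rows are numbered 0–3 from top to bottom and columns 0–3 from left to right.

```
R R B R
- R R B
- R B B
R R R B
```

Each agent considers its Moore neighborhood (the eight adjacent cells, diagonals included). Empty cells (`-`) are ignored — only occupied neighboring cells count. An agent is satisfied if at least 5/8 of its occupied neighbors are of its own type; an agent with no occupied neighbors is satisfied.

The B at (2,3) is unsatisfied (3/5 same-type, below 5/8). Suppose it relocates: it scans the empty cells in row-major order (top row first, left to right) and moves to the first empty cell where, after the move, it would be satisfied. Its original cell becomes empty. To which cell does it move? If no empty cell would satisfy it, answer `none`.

none

Vacating (2,3). Empty cells in order:
  (1,0): 0/4 same-type → still unsatisfied.
  (2,0): 0/4 same-type → still unsatisfied.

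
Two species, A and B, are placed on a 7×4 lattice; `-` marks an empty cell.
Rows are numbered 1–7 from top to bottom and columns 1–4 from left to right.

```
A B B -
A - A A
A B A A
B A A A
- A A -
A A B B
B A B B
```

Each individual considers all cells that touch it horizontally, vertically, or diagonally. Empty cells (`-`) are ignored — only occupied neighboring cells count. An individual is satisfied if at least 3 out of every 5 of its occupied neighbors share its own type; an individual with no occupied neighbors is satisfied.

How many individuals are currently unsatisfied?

12

Row 1: (1,1)A 1/2 ✗ · (1,2)B 1/4 ✗ · (1,3)B 1/3 ✗
Row 2: (2,1)A 2/4 ✗ · (2,3)A 3/6 ✗ · (2,4)A 3/4 ✓
Row 3: (3,1)A 2/4 ✗ · (3,2)B 1/7 ✗ · (3,3)A 6/7 ✓ · (3,4)A 5/5 ✓
Row 4: (4,1)B 1/4 ✗ · (4,2)A 5/7 ✓ · (4,3)A 6/7 ✓ · (4,4)A 4/4 ✓
Row 5: (5,2)A 5/7 ✓ · (5,3)A 5/7 ✓
Row 6: (6,1)A 3/4 ✓ · (6,2)A 4/7 ✗ · (6,3)B 3/7 ✗ · (6,4)B 3/4 ✓
Row 7: (7,1)B 0/3 ✗ · (7,2)A 2/5 ✗ · (7,3)B 3/5 ✓ · (7,4)B 3/3 ✓
Unsatisfied: (1,1), (1,2), (1,3), (2,1), (2,3), (3,1), (3,2), (4,1), (6,2), (6,3), (7,1), (7,2) — 12 in total.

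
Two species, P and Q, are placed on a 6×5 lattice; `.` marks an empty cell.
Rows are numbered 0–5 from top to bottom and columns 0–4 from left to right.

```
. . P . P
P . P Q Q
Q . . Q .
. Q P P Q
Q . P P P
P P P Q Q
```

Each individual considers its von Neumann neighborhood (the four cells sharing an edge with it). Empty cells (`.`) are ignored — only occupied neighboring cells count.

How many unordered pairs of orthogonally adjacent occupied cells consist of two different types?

Scan each occupied cell's neighbors to the right and below so each pair is counted once.
Row 0: P(0,2)–P(1,2)= P(0,4)–Q(1,4)≠  → 1/2 unlike.
Row 1: P(1,0)–Q(2,0)≠ P(1,2)–Q(1,3)≠ Q(1,3)–Q(1,4)= Q(1,3)–Q(2,3)=  → 2/4 unlike.
Row 2: Q(2,3)–P(3,3)≠  → 1/1 unlike.
Row 3: Q(3,1)–P(3,2)≠ P(3,2)–P(3,3)= P(3,2)–P(4,2)= P(3,3)–Q(3,4)≠ P(3,3)–P(4,3)= Q(3,4)–P(4,4)≠  → 3/6 unlike.
Row 4: Q(4,0)–P(5,0)≠ P(4,2)–P(4,3)= P(4,2)–P(5,2)= P(4,3)–P(4,4)= P(4,3)–Q(5,3)≠ P(4,4)–Q(5,4)≠  → 3/6 unlike.
Row 5: P(5,0)–P(5,1)= P(5,1)–P(5,2)= P(5,2)–Q(5,3)≠ Q(5,3)–Q(5,4)=  → 1/4 unlike.
Total adjacent occupied pairs: 23; unlike-type pairs: 11.

11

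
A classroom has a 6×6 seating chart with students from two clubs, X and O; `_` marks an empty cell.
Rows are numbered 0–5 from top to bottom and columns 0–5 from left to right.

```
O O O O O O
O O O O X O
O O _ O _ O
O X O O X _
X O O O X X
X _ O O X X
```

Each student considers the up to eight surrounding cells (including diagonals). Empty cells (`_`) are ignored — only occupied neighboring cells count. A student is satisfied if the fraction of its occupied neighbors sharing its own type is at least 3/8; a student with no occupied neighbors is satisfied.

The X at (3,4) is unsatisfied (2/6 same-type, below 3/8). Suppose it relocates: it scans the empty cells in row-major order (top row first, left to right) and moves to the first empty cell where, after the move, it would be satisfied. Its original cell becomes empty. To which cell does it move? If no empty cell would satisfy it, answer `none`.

(3,5)

Vacating (3,4). Empty cells in order:
  (2,2): 1/8 same-type → still unsatisfied.
  (2,4): 1/6 same-type → still unsatisfied.
  (3,5): 2/3 same-type → satisfied — stop here.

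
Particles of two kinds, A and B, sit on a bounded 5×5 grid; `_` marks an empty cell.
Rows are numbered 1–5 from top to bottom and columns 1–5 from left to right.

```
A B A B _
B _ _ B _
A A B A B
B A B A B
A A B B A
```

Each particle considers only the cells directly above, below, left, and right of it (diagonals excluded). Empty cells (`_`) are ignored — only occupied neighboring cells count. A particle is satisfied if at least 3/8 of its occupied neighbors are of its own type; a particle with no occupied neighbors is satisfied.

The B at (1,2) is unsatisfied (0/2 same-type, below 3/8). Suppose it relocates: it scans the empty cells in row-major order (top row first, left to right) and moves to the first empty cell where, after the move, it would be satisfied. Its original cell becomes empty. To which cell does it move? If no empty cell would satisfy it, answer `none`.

(1,5)

Vacating (1,2). Empty cells in order:
  (1,5): 1/1 same-type → satisfied — stop here.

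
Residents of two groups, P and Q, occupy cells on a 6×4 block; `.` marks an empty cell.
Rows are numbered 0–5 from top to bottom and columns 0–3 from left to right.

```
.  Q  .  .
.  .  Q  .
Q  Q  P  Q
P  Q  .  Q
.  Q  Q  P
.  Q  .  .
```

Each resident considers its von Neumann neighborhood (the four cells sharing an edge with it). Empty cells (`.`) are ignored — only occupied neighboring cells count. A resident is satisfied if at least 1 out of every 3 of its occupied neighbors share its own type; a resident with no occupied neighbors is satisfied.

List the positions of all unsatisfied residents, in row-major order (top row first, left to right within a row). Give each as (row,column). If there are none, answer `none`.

(1,2), (2,2), (3,0), (4,3)

(0,1)Q 0/0 ok
(1,2)Q 0/1 unhappy
(2,0)Q 1/2 ok
(2,1)Q 2/3 ok
(2,2)P 0/3 unhappy
(2,3)Q 1/2 ok
(3,0)P 0/2 unhappy
(3,1)Q 2/3 ok
(3,3)Q 1/2 ok
(4,1)Q 3/3 ok
(4,2)Q 1/2 ok
(4,3)P 0/2 unhappy
(5,1)Q 1/1 ok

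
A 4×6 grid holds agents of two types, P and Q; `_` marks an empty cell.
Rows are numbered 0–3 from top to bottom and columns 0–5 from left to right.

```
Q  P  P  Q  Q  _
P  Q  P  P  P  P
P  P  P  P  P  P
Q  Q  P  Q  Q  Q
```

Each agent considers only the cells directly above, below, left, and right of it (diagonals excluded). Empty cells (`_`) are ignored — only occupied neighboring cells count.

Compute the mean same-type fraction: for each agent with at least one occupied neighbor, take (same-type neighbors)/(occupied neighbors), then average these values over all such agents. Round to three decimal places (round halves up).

0.540

(0,0)Q 0/2
(0,1)P 1/3
(0,2)P 2/3
(0,3)Q 1/3
(0,4)Q 1/2
(1,0)P 1/3
(1,1)Q 0/4
(1,2)P 3/4
(1,3)P 3/4
(1,4)P 3/4
(1,5)P 2/2
(2,0)P 2/3
(2,1)P 2/4
(2,2)P 4/4
(2,3)P 3/4
(2,4)P 3/4
(2,5)P 2/3
(3,0)Q 1/2
(3,1)Q 1/3
(3,2)P 1/3
(3,3)Q 1/3
(3,4)Q 2/3
(3,5)Q 1/2
Sum over 23 agents: 0/2 + 1/3 + 2/3 + 1/3 + 1/2 + 1/3 + 0/4 + 3/4 + 3/4 + 3/4 + 2/2 + 2/3 + 2/4 + 4/4 + 3/4 + 3/4 + 2/3 + 1/2 + 1/3 + 1/3 + 1/3 + 2/3 + 1/2 = 149/12; mean = 149/12 ÷ 23 = 149/276 = 0.539855… → 0.540.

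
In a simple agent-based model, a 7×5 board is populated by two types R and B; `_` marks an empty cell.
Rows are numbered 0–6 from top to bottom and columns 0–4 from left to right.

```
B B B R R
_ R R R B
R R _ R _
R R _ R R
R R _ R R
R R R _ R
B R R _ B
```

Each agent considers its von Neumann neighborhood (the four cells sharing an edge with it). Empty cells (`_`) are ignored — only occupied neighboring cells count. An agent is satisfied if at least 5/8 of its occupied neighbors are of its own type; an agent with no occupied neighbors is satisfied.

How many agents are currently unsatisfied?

6

Row 0: (0,0)B 1/1 ok · (0,1)B 2/3 ok · (0,2)B 1/3 unhappy · (0,3)R 2/3 ok · (0,4)R 1/2 unhappy
Row 1: (1,1)R 2/3 ok · (1,2)R 2/3 ok · (1,3)R 3/4 ok · (1,4)B 0/2 unhappy
Row 2: (2,0)R 2/2 ok · (2,1)R 3/3 ok · (2,3)R 2/2 ok
Row 3: (3,0)R 3/3 ok · (3,1)R 3/3 ok · (3,3)R 3/3 ok · (3,4)R 2/2 ok
Row 4: (4,0)R 3/3 ok · (4,1)R 3/3 ok · (4,3)R 2/2 ok · (4,4)R 3/3 ok
Row 5: (5,0)R 2/3 ok · (5,1)R 4/4 ok · (5,2)R 2/2 ok · (5,4)R 1/2 unhappy
Row 6: (6,0)B 0/2 unhappy · (6,1)R 2/3 ok · (6,2)R 2/2 ok · (6,4)B 0/1 unhappy
Unsatisfied: (0,2), (0,4), (1,4), (5,4), (6,0), (6,4) — 6 in total.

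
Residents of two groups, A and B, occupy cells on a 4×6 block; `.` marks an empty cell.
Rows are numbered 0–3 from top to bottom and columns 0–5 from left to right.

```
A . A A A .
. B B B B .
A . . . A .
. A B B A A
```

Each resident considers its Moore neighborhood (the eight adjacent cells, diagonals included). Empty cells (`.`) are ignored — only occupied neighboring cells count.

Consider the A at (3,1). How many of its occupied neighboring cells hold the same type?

Occupied neighbors of (3,1): (2,0)=A, (3,2)=B.
Same type (A): 1 of 2.

1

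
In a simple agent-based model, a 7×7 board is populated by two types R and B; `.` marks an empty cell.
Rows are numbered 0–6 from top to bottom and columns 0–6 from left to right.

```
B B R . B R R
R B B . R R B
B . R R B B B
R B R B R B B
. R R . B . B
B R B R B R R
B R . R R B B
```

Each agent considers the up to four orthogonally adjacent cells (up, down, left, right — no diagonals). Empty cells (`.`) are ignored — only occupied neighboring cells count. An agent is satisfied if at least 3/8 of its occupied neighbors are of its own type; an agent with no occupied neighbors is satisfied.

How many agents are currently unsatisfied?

(0,0)B 1/2 ✓
(0,1)B 2/3 ✓
(0,2)R 0/2 ✗
(0,4)B 0/2 ✗
(0,5)R 2/3 ✓
(0,6)R 1/2 ✓
(1,0)R 0/3 ✗
(1,1)B 2/3 ✓
(1,2)B 1/3 ✗
(1,4)R 1/3 ✗
(1,5)R 2/4 ✓
(1,6)B 1/3 ✗
(2,0)B 0/2 ✗
(2,2)R 2/3 ✓
(2,3)R 1/3 ✗
(2,4)B 1/4 ✗
(2,5)B 3/4 ✓
(2,6)B 3/3 ✓
(3,0)R 0/2 ✗
(3,1)B 0/3 ✗
(3,2)R 2/4 ✓
(3,3)B 0/3 ✗
(3,4)R 0/4 ✗
(3,5)B 2/3 ✓
(3,6)B 3/3 ✓
(4,1)R 2/3 ✓
(4,2)R 2/3 ✓
(4,4)B 1/2 ✓
(4,6)B 1/2 ✓
(5,0)B 1/2 ✓
(5,1)R 2/4 ✓
(5,2)B 0/3 ✗
(5,3)R 1/3 ✗
(5,4)B 1/4 ✗
(5,5)R 1/3 ✗
(5,6)R 1/3 ✗
(6,0)B 1/2 ✓
(6,1)R 1/2 ✓
(6,3)R 2/2 ✓
(6,4)R 1/3 ✗
(6,5)B 1/3 ✗
(6,6)B 1/2 ✓
Unsatisfied: (0,2), (0,4), (1,0), (1,2), (1,4), (1,6), (2,0), (2,3), (2,4), (3,0), (3,1), (3,3), (3,4), (5,2), (5,3), (5,4), (5,5), (5,6), (6,4), (6,5) — 20 in total.

20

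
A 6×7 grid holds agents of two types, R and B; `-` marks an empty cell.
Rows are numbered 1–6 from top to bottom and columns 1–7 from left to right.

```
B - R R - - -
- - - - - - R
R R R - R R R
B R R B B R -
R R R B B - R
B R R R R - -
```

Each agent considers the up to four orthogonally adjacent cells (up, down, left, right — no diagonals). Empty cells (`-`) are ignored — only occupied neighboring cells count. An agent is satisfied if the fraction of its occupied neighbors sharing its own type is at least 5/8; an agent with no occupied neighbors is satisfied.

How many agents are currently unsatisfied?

Row 1: (1,1)B 0/0 ✓ · (1,3)R 1/1 ✓ · (1,4)R 1/1 ✓
Row 2: (2,7)R 1/1 ✓
Row 3: (3,1)R 1/2 ✗ · (3,2)R 3/3 ✓ · (3,3)R 2/2 ✓ · (3,5)R 1/2 ✗ · (3,6)R 3/3 ✓ · (3,7)R 2/2 ✓
Row 4: (4,1)B 0/3 ✗ · (4,2)R 3/4 ✓ · (4,3)R 3/4 ✓ · (4,4)B 2/3 ✓ · (4,5)B 2/4 ✗ · (4,6)R 1/2 ✗
Row 5: (5,1)R 1/3 ✗ · (5,2)R 4/4 ✓ · (5,3)R 3/4 ✓ · (5,4)B 2/4 ✗ · (5,5)B 2/3 ✓ · (5,7)R 0/0 ✓
Row 6: (6,1)B 0/2 ✗ · (6,2)R 2/3 ✓ · (6,3)R 3/3 ✓ · (6,4)R 2/3 ✓ · (6,5)R 1/2 ✗
Unsatisfied: (3,1), (3,5), (4,1), (4,5), (4,6), (5,1), (5,4), (6,1), (6,5) — 9 in total.

9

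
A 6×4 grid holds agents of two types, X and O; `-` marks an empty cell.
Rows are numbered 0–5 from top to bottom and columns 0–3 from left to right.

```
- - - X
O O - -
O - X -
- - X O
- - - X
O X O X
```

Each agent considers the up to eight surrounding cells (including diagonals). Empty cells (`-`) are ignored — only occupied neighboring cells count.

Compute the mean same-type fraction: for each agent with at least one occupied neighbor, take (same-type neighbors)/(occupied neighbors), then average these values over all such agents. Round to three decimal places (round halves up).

Row 0: (0,3)X — no occupied neighbors
Row 1: (1,0)O 2/2 · (1,1)O 2/3
Row 2: (2,0)O 2/2 · (2,2)X 1/3
Row 3: (3,2)X 2/3 · (3,3)O 0/3
Row 4: (4,3)X 2/4
Row 5: (5,0)O 0/1 · (5,1)X 0/2 · (5,2)O 0/3 · (5,3)X 1/2
Sum over 11 agents: 2/2 + 2/3 + 2/2 + 1/3 + 2/3 + 0/3 + 2/4 + 0/1 + 0/2 + 0/3 + 1/2 = 14/3; mean = 14/3 ÷ 11 = 14/33 = 0.424242… → 0.424.

0.424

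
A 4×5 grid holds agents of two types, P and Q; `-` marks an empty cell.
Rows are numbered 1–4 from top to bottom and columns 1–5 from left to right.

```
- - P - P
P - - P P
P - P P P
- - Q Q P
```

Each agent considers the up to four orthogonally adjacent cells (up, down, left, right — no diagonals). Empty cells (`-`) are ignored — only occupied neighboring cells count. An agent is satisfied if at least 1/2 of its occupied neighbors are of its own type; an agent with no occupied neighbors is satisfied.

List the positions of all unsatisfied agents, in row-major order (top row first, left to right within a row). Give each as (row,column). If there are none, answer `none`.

(1,3)P 0/0 ✓
(1,5)P 1/1 ✓
(2,1)P 1/1 ✓
(2,4)P 2/2 ✓
(2,5)P 3/3 ✓
(3,1)P 1/1 ✓
(3,3)P 1/2 ✓
(3,4)P 3/4 ✓
(3,5)P 3/3 ✓
(4,3)Q 1/2 ✓
(4,4)Q 1/3 ✗
(4,5)P 1/2 ✓

(4,4)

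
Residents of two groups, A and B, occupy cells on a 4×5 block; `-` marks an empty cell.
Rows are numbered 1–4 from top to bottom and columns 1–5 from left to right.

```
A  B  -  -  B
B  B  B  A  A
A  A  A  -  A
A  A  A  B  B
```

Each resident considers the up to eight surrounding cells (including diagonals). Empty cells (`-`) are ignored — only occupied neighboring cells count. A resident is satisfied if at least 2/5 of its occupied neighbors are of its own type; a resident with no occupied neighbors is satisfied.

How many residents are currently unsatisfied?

Row 1: (1,1)A 0/3 ✗ · (1,2)B 3/4 ✓ · (1,5)B 0/2 ✗
Row 2: (2,1)B 2/5 ✓ · (2,2)B 3/7 ✓ · (2,3)B 2/5 ✓ · (2,4)A 3/5 ✓ · (2,5)A 2/3 ✓
Row 3: (3,1)A 3/5 ✓ · (3,2)A 5/8 ✓ · (3,3)A 4/7 ✓ · (3,5)A 2/4 ✓
Row 4: (4,1)A 3/3 ✓ · (4,2)A 5/5 ✓ · (4,3)A 3/4 ✓ · (4,4)B 1/4 ✗ · (4,5)B 1/2 ✓
Unsatisfied: (1,1), (1,5), (4,4) — 3 in total.

3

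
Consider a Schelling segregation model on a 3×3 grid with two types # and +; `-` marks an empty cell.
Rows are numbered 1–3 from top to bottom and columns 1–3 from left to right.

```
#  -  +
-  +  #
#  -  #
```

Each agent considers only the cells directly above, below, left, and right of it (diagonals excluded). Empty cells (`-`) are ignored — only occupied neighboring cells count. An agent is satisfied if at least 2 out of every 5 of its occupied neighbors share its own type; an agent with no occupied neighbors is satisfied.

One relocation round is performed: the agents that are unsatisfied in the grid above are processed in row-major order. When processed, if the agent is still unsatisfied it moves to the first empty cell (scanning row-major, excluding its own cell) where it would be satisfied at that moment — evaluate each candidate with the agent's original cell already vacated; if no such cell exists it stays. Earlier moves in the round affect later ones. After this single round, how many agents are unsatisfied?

Initially unsatisfied (in order): (1,3), (2,2), (2,3).
  (1,3) → (1,2).
  (2,2): now satisfied by earlier moves; stays.
  (2,3): now satisfied by earlier moves; stays.
Resulting grid:
# + -
- + #
# - #
Unsatisfied now: (1,1).

1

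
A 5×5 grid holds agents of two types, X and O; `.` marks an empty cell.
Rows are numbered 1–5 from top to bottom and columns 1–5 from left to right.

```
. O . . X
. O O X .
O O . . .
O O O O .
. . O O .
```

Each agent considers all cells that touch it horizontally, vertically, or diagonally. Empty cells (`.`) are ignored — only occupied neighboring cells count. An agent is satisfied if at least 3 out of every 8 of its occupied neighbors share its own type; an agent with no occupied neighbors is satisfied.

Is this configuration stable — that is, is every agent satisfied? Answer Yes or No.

Row 1: (1,2)O 2/2 ok · (1,5)X 1/1 ok
Row 2: (2,2)O 4/4 ok · (2,3)O 3/4 ok · (2,4)X 1/2 ok
Row 3: (3,1)O 4/4 ok · (3,2)O 6/6 ok
Row 4: (4,1)O 3/3 ok · (4,2)O 5/5 ok · (4,3)O 5/5 ok · (4,4)O 3/3 ok
Row 5: (5,3)O 4/4 ok · (5,4)O 3/3 ok
All meet the threshold, so the configuration is stable.

Yes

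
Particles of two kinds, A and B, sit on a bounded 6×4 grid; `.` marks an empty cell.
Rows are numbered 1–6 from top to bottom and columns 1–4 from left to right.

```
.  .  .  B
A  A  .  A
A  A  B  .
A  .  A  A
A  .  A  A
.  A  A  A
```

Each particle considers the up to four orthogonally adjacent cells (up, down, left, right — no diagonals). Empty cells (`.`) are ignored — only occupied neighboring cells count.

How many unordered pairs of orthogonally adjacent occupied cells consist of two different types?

3

Scan each occupied cell's neighbors to the right and below so each pair is counted once.
Row 1: B(1,4)–A(2,4)≠  → 1/1 unlike.
Row 2: A(2,1)–A(2,2)= A(2,1)–A(3,1)= A(2,2)–A(3,2)=  → 0/3 unlike.
Row 3: A(3,1)–A(3,2)= A(3,1)–A(4,1)= A(3,2)–B(3,3)≠ B(3,3)–A(4,3)≠  → 2/4 unlike.
Row 4: A(4,1)–A(5,1)= A(4,3)–A(4,4)= A(4,3)–A(5,3)= A(4,4)–A(5,4)=  → 0/4 unlike.
Row 5: A(5,3)–A(5,4)= A(5,3)–A(6,3)= A(5,4)–A(6,4)=  → 0/3 unlike.
Row 6: A(6,2)–A(6,3)= A(6,3)–A(6,4)=  → 0/2 unlike.
Total adjacent occupied pairs: 17; unlike-type pairs: 3.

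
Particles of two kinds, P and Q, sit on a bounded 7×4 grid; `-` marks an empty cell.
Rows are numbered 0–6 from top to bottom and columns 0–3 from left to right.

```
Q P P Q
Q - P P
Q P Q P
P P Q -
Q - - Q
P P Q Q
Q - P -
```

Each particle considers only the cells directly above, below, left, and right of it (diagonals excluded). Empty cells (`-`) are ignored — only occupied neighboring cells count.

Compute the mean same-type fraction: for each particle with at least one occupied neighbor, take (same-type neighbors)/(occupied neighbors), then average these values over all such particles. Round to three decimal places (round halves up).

0.458

Row 0: (0,0)Q 1/2 · (0,1)P 1/2 · (0,2)P 2/3 · (0,3)Q 0/2
Row 1: (1,0)Q 2/2 · (1,2)P 2/3 · (1,3)P 2/3
Row 2: (2,0)Q 1/3 · (2,1)P 1/3 · (2,2)Q 1/4 · (2,3)P 1/2
Row 3: (3,0)P 1/3 · (3,1)P 2/3 · (3,2)Q 1/2
Row 4: (4,0)Q 0/2 · (4,3)Q 1/1
Row 5: (5,0)P 1/3 · (5,1)P 1/2 · (5,2)Q 1/3 · (5,3)Q 2/2
Row 6: (6,0)Q 0/1 · (6,2)P 0/1
Sum over 22 particles: 1/2 + 1/2 + 2/3 + 0/2 + 2/2 + 2/3 + 2/3 + 1/3 + 1/3 + 1/4 + 1/2 + 1/3 + 2/3 + 1/2 + 0/2 + 1/1 + 1/3 + 1/2 + 1/3 + 2/2 + 0/1 + 0/1 = 121/12; mean = 121/12 ÷ 22 = 11/24 = 0.458333… → 0.458.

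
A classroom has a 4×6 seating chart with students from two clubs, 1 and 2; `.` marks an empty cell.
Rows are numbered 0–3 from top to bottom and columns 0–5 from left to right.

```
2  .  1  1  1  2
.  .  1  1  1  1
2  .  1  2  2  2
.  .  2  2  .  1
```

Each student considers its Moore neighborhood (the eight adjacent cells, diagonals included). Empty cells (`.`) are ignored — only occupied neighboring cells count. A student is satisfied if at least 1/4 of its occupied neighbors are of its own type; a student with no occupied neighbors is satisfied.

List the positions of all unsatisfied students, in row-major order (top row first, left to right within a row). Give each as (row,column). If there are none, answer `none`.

(0,5), (3,5)

Row 0: (0,0)2 0/0 ✓ · (0,2)1 3/3 ✓ · (0,3)1 5/5 ✓ · (0,4)1 4/5 ✓ · (0,5)2 0/3 ✗
Row 1: (1,2)1 4/5 ✓ · (1,3)1 6/8 ✓ · (1,4)1 4/8 ✓ · (1,5)1 2/5 ✓
Row 2: (2,0)2 0/0 ✓ · (2,2)1 2/5 ✓ · (2,3)2 3/7 ✓ · (2,4)2 3/7 ✓ · (2,5)2 1/4 ✓
Row 3: (3,2)2 2/3 ✓ · (3,3)2 3/4 ✓ · (3,5)1 0/2 ✗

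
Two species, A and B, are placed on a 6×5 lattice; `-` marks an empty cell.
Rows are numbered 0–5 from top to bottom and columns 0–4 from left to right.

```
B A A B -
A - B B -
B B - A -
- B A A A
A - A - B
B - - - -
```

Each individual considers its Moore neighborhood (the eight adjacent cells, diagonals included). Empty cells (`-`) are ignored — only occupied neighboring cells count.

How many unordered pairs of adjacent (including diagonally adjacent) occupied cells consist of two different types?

Scan each occupied cell's neighbors to the right and below (and the two forward diagonals) so each pair is counted once.
From row 0: 6 unlike of 10 pairs (running 6/10).
From row 1: 4 unlike of 6 pairs (running 10/16).
From row 2: 1 unlike of 7 pairs (running 11/23).
From row 3: 5 unlike of 9 pairs (running 16/32).
From row 4: 1 unlike of 1 pairs (running 17/33).
Total adjacent occupied pairs: 33; unlike-type pairs: 17.

17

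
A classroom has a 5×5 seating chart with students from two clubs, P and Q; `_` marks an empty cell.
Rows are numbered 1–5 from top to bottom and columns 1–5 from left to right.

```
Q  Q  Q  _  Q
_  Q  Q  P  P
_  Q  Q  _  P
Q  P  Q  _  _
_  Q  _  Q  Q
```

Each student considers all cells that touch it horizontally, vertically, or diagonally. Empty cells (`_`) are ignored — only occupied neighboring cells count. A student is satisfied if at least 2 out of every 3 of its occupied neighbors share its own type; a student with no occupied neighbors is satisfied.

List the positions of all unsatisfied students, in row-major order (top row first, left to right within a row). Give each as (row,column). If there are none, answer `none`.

(1,1)Q 2/2 ok
(1,2)Q 4/4 ok
(1,3)Q 3/4 ok
(1,5)Q 0/2 unhappy
(2,2)Q 6/6 ok
(2,3)Q 5/6 ok
(2,4)P 2/6 unhappy
(2,5)P 2/3 ok
(3,2)Q 5/6 ok
(3,3)Q 4/6 ok
(3,5)P 2/2 ok
(4,1)Q 2/3 ok
(4,2)P 0/5 unhappy
(4,3)Q 4/5 ok
(5,2)Q 2/3 ok
(5,4)Q 2/2 ok
(5,5)Q 1/1 ok

(1,5), (2,4), (4,2)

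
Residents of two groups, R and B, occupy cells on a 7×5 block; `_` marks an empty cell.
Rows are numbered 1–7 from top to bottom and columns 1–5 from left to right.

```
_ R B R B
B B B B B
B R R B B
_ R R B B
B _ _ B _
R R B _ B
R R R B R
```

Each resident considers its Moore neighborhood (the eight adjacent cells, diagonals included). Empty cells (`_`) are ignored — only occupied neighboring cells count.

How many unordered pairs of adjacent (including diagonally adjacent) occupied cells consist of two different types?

Scan each occupied cell's neighbors to the right and below (and the two forward diagonals) so each pair is counted once.
Row 1: R(1,2)–B(1,3)≠ R(1,2)–B(2,2)≠ R(1,2)–B(2,3)≠ R(1,2)–B(2,1)≠ B(1,3)–R(1,4)≠ B(1,3)–B(2,3)= B(1,3)–B(2,4)= B(1,3)–B(2,2)= R(1,4)–B(1,5)≠ R(1,4)–B(2,4)≠ R(1,4)–B(2,5)≠ R(1,4)–B(2,3)≠ B(1,5)–B(2,5)= B(1,5)–B(2,4)=  → 9/14 unlike.
Row 2: B(2,1)–B(2,2)= B(2,1)–B(3,1)= B(2,1)–R(3,2)≠ B(2,2)–B(2,3)= B(2,2)–R(3,2)≠ B(2,2)–R(3,3)≠ B(2,2)–B(3,1)= B(2,3)–B(2,4)= B(2,3)–R(3,3)≠ B(2,3)–B(3,4)= B(2,3)–R(3,2)≠ B(2,4)–B(2,5)= B(2,4)–B(3,4)= B(2,4)–B(3,5)= B(2,4)–R(3,3)≠ B(2,5)–B(3,5)= B(2,5)–B(3,4)=  → 6/17 unlike.
Row 3: B(3,1)–R(3,2)≠ B(3,1)–R(4,2)≠ R(3,2)–R(3,3)= R(3,2)–R(4,2)= R(3,2)–R(4,3)= R(3,3)–B(3,4)≠ R(3,3)–R(4,3)= R(3,3)–B(4,4)≠ R(3,3)–R(4,2)= B(3,4)–B(3,5)= B(3,4)–B(4,4)= B(3,4)–B(4,5)= B(3,4)–R(4,3)≠ B(3,5)–B(4,5)= B(3,5)–B(4,4)=  → 5/15 unlike.
Row 4: R(4,2)–R(4,3)= R(4,2)–B(5,1)≠ R(4,3)–B(4,4)≠ R(4,3)–B(5,4)≠ B(4,4)–B(4,5)= B(4,4)–B(5,4)= B(4,5)–B(5,4)=  → 3/7 unlike.
Row 5: B(5,1)–R(6,1)≠ B(5,1)–R(6,2)≠ B(5,4)–B(6,5)= B(5,4)–B(6,3)=  → 2/4 unlike.
Row 6: R(6,1)–R(6,2)= R(6,1)–R(7,1)= R(6,1)–R(7,2)= R(6,2)–B(6,3)≠ R(6,2)–R(7,2)= R(6,2)–R(7,3)= R(6,2)–R(7,1)= B(6,3)–R(7,3)≠ B(6,3)–B(7,4)= B(6,3)–R(7,2)≠ B(6,5)–R(7,5)≠ B(6,5)–B(7,4)=  → 4/12 unlike.
Row 7: R(7,1)–R(7,2)= R(7,2)–R(7,3)= R(7,3)–B(7,4)≠ B(7,4)–R(7,5)≠  → 2/4 unlike.
Total adjacent occupied pairs: 73; unlike-type pairs: 31.

31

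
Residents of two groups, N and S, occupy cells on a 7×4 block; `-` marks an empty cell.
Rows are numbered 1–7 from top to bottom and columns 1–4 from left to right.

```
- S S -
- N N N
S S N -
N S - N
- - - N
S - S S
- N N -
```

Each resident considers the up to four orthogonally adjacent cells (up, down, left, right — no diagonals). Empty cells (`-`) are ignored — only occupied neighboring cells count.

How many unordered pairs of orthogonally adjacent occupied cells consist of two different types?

8

Scan each occupied cell's neighbors to the right and below so each pair is counted once.
Row 1: S(1,2)–S(1,3)= S(1,2)–N(2,2)≠ S(1,3)–N(2,3)≠  → 2/3 unlike.
Row 2: N(2,2)–N(2,3)= N(2,2)–S(3,2)≠ N(2,3)–N(2,4)= N(2,3)–N(3,3)=  → 1/4 unlike.
Row 3: S(3,1)–S(3,2)= S(3,1)–N(4,1)≠ S(3,2)–N(3,3)≠ S(3,2)–S(4,2)=  → 2/4 unlike.
Row 4: N(4,1)–S(4,2)≠ N(4,4)–N(5,4)=  → 1/2 unlike.
Row 5: N(5,4)–S(6,4)≠  → 1/1 unlike.
Row 6: S(6,3)–S(6,4)= S(6,3)–N(7,3)≠  → 1/2 unlike.
Row 7: N(7,2)–N(7,3)=  → 0/1 unlike.
Total adjacent occupied pairs: 17; unlike-type pairs: 8.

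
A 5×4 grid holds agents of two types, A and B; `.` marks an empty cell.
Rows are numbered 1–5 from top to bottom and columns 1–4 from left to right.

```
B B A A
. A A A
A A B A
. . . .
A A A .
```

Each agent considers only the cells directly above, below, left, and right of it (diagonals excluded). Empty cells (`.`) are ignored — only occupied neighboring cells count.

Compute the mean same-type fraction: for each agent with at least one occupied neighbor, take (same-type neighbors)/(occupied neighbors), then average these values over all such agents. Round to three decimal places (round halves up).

0.756

Row 1: (1,1)B 1/1 · (1,2)B 1/3 · (1,3)A 2/3 · (1,4)A 2/2
Row 2: (2,2)A 2/3 · (2,3)A 3/4 · (2,4)A 3/3
Row 3: (3,1)A 1/1 · (3,2)A 2/3 · (3,3)B 0/3 · (3,4)A 1/2
Row 5: (5,1)A 1/1 · (5,2)A 2/2 · (5,3)A 1/1
Sum over 14 agents: 1/1 + 1/3 + 2/3 + 2/2 + 2/3 + 3/4 + 3/3 + 1/1 + 2/3 + 0/3 + 1/2 + 1/1 + 2/2 + 1/1 = 127/12; mean = 127/12 ÷ 14 = 127/168 = 0.755952… → 0.756.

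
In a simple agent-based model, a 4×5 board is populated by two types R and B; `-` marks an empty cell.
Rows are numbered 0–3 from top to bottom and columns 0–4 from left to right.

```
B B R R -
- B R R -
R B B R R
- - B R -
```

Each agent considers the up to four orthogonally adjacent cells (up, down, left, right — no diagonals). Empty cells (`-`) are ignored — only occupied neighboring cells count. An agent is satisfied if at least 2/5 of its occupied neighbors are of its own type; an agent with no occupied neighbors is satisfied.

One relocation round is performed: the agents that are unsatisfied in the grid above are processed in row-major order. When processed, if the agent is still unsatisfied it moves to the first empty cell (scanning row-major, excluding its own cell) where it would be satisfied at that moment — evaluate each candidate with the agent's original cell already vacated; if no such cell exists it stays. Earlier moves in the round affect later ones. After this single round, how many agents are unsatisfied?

0

Initially unsatisfied (in order): (2,0).
  (2,0) → (0,4).
Resulting grid:
B B R R R
- B R R -
- B B R R
- - B R -
All satisfied now.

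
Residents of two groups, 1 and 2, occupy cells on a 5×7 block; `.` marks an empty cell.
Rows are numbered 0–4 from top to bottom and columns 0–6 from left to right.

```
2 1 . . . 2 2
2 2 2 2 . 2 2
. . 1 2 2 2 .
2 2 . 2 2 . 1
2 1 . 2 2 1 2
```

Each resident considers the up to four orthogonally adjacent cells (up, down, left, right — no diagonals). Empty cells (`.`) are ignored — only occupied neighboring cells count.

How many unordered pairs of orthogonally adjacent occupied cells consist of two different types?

9

Scan each occupied cell's neighbors to the right and below so each pair is counted once.
Row 0: 2(0,0)–1(0,1)≠ 2(0,0)–2(1,0)= 1(0,1)–2(1,1)≠ 2(0,5)–2(0,6)= 2(0,5)–2(1,5)= 2(0,6)–2(1,6)=  → 2/6 unlike.
Row 1: 2(1,0)–2(1,1)= 2(1,1)–2(1,2)= 2(1,2)–2(1,3)= 2(1,2)–1(2,2)≠ 2(1,3)–2(2,3)= 2(1,5)–2(1,6)= 2(1,5)–2(2,5)=  → 1/7 unlike.
Row 2: 1(2,2)–2(2,3)≠ 2(2,3)–2(2,4)= 2(2,3)–2(3,3)= 2(2,4)–2(2,5)= 2(2,4)–2(3,4)=  → 1/5 unlike.
Row 3: 2(3,0)–2(3,1)= 2(3,0)–2(4,0)= 2(3,1)–1(4,1)≠ 2(3,3)–2(3,4)= 2(3,3)–2(4,3)= 2(3,4)–2(4,4)= 1(3,6)–2(4,6)≠  → 2/7 unlike.
Row 4: 2(4,0)–1(4,1)≠ 2(4,3)–2(4,4)= 2(4,4)–1(4,5)≠ 1(4,5)–2(4,6)≠  → 3/4 unlike.
Total adjacent occupied pairs: 29; unlike-type pairs: 9.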